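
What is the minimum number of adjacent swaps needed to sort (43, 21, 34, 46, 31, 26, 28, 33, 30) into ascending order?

21

The minimum number of adjacent swaps to sort an array equals its inversion count, since every such swap removes exactly one inversion.
Count inversions — for each element, later elements that are smaller:
43: 21, 34, 31, 26, 28, 33, 30 → 7
21: none → 0
34: 31, 26, 28, 33, 30 → 5
46: 31, 26, 28, 33, 30 → 5
31: 26, 28, 30 → 3
26: none → 0
28: none → 0
33: 30 → 1
30: none → 0
Total inversions: 7 + 0 + 5 + 5 + 3 + 0 + 0 + 1 + 0 = 21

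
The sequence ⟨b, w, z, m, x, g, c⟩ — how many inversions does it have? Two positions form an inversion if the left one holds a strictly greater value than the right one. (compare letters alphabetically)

12 inversions

Listing every pair i<j with a[i]>a[j] (using 0-based positions):
(1,3): w > m
(1,5): w > g
(1,6): w > c
(2,3): z > m
(2,4): z > x
(2,5): z > g
(2,6): z > c
(3,5): m > g
(3,6): m > c
(4,5): x > g
(4,6): x > c
(5,6): g > c
That's 12 pairs.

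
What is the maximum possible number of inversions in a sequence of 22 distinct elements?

A reversed (strictly descending) arrangement makes every pair an inversion, giving C(22, 2) inversions.
C(22, 2) = 22·21/2 = 231

231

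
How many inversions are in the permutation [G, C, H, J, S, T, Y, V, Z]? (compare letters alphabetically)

Inversions: 2

Sweep left to right; for each value list the smaller values that follow it:
G: 1
C: 0
H: 0
J: 0
S: 0
T: 0
Y: 1
V: 0
Z: 0
Sum: 1 + 0 + 0 + 0 + 0 + 0 + 1 + 0 + 0 = 2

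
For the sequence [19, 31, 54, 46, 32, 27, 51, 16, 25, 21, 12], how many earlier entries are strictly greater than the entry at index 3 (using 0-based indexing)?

The element at index 3 is 46.
Elements before it: 19, 31, 54
Those larger than 46: 54

1 such element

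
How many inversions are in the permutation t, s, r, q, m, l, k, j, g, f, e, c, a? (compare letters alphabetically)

78 inversions

For each element, count later entries that are smaller:
t → s, r, q, m, l, k, j, g, f, e, c, a → 12
s → r, q, m, l, k, j, g, f, e, c, a → 11
r → q, m, l, k, j, g, f, e, c, a → 10
q → m, l, k, j, g, f, e, c, a → 9
m → l, k, j, g, f, e, c, a → 8
l → k, j, g, f, e, c, a → 7
k → j, g, f, e, c, a → 6
j → g, f, e, c, a → 5
g → f, e, c, a → 4
f → e, c, a → 3
e → c, a → 2
c → a → 1
a → none → 0
Sum: 12 + 11 + 10 + 9 + 8 + 7 + 6 + 5 + 4 + 3 + 2 + 1 + 0 = 78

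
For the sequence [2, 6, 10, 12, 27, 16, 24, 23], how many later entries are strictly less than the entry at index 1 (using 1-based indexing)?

The element at index 1 is 2.
Elements after it: 6, 10, 12, 27, 16, 24, 23
None of them are smaller than 2.

0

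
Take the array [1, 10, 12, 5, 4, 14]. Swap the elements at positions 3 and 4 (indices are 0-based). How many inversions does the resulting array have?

4

Positions 3 and 4 hold 5 and 4; after swapping, the array is [1, 10, 12, 4, 5, 14].
Sweep left to right; for each value list the smaller values that follow it:
1 → none → 0
10 → 4, 5 → 2
12 → 4, 5 → 2
4 → none → 0
5 → none → 0
14 → none → 0
Sum: 0 + 2 + 2 + 0 + 0 + 0 = 4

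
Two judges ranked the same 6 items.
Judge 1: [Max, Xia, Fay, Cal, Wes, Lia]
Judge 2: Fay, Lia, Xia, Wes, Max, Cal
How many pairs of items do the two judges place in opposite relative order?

Discordant pairs: 9

Assign each item its position (1..6) in the first ordering, then rewrite the second ordering as that position sequence:
positions: Max→1, Xia→2, Fay→3, Cal→4, Wes→5, Lia→6
second ordering as positions: [3, 6, 2, 5, 1, 4]
Discordant pairs = inversions in this position sequence.
3: 2, 1 → 2
6: 2, 5, 1, 4 → 4
2: 1 → 1
5: 1, 4 → 2
1: 0
4: 0
Total: 2 + 4 + 1 + 2 + 0 + 0 = 9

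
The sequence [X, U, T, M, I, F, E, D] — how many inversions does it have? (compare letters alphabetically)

There are 28 out-of-order pairs.

For each element, count later entries that are smaller:
X → U, T, M, I, F, E, D → 7
U → T, M, I, F, E, D → 6
T → M, I, F, E, D → 5
M → I, F, E, D → 4
I → F, E, D → 3
F → E, D → 2
E → D → 1
D → none → 0
Sum: 7 + 6 + 5 + 4 + 3 + 2 + 1 + 0 = 28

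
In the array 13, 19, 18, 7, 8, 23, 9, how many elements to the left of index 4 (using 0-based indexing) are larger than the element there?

The element at index 4 is 8.
Elements before it: 13, 19, 18, 7
Those larger than 8: 13, 19, 18

3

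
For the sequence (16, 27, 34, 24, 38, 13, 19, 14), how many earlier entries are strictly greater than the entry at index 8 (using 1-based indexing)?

6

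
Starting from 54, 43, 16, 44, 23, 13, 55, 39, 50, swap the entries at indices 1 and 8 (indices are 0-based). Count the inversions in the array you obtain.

Positions 1 and 8 hold 43 and 50; after swapping, the array is [54, 50, 16, 44, 23, 13, 55, 39, 43].
Element-by-element contributions:
54 → 50, 16, 44, 23, 13, 39, 43 → 7
50 → 16, 44, 23, 13, 39, 43 → 6
16 → 13 → 1
44 → 23, 13, 39, 43 → 4
23 → 13 → 1
13 → none → 0
55 → 39, 43 → 2
39 → none → 0
43 → none → 0
Sum: 7 + 6 + 1 + 4 + 1 + 0 + 2 + 0 + 0 = 21

21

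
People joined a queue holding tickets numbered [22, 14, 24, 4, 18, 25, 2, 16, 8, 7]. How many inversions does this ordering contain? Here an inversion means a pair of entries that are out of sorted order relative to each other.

29 inversions

Sweep left to right; for each value list the smaller values that follow it:
22 → 14, 4, 18, 2, 16, 8, 7 → 7
14 → 4, 2, 8, 7 → 4
24 → 4, 18, 2, 16, 8, 7 → 6
4 → 2 → 1
18 → 2, 16, 8, 7 → 4
25 → 2, 16, 8, 7 → 4
2 → none → 0
16 → 8, 7 → 2
8 → 7 → 1
7 → none → 0
Sum: 7 + 4 + 6 + 1 + 4 + 4 + 0 + 2 + 1 + 0 = 29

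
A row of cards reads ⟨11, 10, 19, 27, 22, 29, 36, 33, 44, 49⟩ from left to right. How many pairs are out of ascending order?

Element-by-element contributions:
11 → 10 → 1
10 → none → 0
19 → none → 0
27 → 22 → 1
22 → none → 0
29 → none → 0
36 → 33 → 1
33 → none → 0
44 → none → 0
49 → none → 0
Sum: 1 + 0 + 0 + 1 + 0 + 0 + 1 + 0 + 0 + 0 = 3

3 out-of-order pairs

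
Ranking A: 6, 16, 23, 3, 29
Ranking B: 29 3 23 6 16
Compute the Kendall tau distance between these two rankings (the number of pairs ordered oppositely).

9

Assign each item its position (1..5) in the first ordering, then rewrite the second ordering as that position sequence:
positions: 6→1, 16→2, 23→3, 3→4, 29→5
second ordering as positions: [5, 4, 3, 1, 2]
Discordant pairs = inversions in this position sequence.
5: 4, 3, 1, 2 → 4
4: 3, 1, 2 → 3
3: 1, 2 → 2
1: 0
2: 0
Total: 4 + 3 + 2 + 0 + 0 = 9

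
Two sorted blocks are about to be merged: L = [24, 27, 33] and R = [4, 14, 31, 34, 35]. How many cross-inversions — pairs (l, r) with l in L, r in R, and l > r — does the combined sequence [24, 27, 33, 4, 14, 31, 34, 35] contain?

For each element r of the right run, count left-run elements greater than r:
r = 4: 24, 27, 33 → 3
r = 14: 24, 27, 33 → 3
r = 31: 33 → 1
r = 34: none → 0
r = 35: none → 0
Cross-inversions: 3 + 3 + 1 + 0 + 0 = 7

7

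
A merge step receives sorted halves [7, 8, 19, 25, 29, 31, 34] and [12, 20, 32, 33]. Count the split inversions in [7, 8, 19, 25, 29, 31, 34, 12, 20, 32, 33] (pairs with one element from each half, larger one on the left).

11 split inversions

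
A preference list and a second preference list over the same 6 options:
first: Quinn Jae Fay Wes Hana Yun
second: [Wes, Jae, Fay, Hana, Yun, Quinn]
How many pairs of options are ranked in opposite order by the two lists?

Assign each item its position (1..6) in the first ordering, then rewrite the second ordering as that position sequence:
positions: Quinn→1, Jae→2, Fay→3, Wes→4, Hana→5, Yun→6
second ordering as positions: [4, 2, 3, 5, 6, 1]
Discordant pairs = inversions in this position sequence.
4: 2, 3, 1 → 3
2: 1 → 1
3: 1 → 1
5: 1 → 1
6: 1 → 1
1: 0
Total: 3 + 1 + 1 + 1 + 1 + 0 = 7

Pairs: 7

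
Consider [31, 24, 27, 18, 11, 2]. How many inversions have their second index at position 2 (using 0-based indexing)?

1

The element at index 2 is 27.
Elements before it: 31, 24
Those larger than 27: 31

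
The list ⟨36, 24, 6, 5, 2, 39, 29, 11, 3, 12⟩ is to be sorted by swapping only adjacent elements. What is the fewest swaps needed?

There are 27 swaps.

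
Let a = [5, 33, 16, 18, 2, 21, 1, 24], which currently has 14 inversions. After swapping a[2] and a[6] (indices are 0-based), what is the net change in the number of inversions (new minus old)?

-3

Positions 2 and 6 hold 16 and 1; after swapping, the array is [5, 33, 1, 18, 2, 21, 16, 24].
Element-by-element contributions:
5: 2
33: 6
1: 0
18: 2
2: 0
21: 1
16: 0
24: 0
Sum: 2 + 6 + 0 + 2 + 0 + 1 + 0 + 0 = 11
Change: 11 − 14 = -3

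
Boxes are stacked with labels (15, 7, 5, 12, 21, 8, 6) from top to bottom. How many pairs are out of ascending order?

Inversions: 12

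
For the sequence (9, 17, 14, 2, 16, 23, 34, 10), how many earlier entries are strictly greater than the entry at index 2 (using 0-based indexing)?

The element at index 2 is 14.
Elements before it: 9, 17
Those larger than 14: 17

1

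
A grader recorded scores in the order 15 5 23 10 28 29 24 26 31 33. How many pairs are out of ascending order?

7 inversions

For each element, count later entries that are smaller:
15 → 5, 10 → 2
5 → none → 0
23 → 10 → 1
10 → none → 0
28 → 24, 26 → 2
29 → 24, 26 → 2
24 → none → 0
26 → none → 0
31 → none → 0
33 → none → 0
Sum: 2 + 0 + 1 + 0 + 2 + 2 + 0 + 0 + 0 + 0 = 7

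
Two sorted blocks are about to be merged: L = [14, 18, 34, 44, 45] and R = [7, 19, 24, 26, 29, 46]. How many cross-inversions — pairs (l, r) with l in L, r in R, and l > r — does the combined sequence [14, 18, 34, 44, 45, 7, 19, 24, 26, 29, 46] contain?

17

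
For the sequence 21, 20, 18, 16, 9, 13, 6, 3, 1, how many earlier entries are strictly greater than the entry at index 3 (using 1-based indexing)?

2

The element at index 3 is 18.
Elements before it: 21, 20
Those larger than 18: 21, 20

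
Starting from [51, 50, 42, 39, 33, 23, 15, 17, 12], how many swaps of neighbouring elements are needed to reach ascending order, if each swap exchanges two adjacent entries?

Minimum adjacent swaps = number of inversions (each swap of adjacent out-of-order elements removes one inversion and no swap can remove more).
Count inversions — for each element, later elements that are smaller:
51: 50, 42, 39, 33, 23, 15, 17, 12 → 8
50: 42, 39, 33, 23, 15, 17, 12 → 7
42: 39, 33, 23, 15, 17, 12 → 6
39: 33, 23, 15, 17, 12 → 5
33: 23, 15, 17, 12 → 4
23: 15, 17, 12 → 3
15: 12 → 1
17: 12 → 1
12: none → 0
Total inversions: 8 + 7 + 6 + 5 + 4 + 3 + 1 + 1 + 0 = 35

35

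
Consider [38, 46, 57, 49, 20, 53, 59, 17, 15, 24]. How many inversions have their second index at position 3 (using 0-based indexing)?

The element at index 3 is 49.
Elements before it: 38, 46, 57
Those larger than 49: 57

1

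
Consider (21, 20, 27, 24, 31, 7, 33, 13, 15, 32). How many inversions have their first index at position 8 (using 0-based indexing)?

The element at index 8 is 15.
Elements after it: 32
None of them are smaller than 15.

0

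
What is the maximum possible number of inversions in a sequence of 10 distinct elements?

45 inversions

The maximum occurs when the array is in strictly decreasing order: every one of the C(10, 2) pairs is inverted.
C(10, 2) = 10·9/2 = 45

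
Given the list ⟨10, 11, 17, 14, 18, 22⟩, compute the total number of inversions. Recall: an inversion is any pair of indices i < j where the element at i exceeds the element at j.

Element-by-element contributions:
10 → none → 0
11 → none → 0
17 → 14 → 1
14 → none → 0
18 → none → 0
22 → none → 0
Sum: 0 + 0 + 1 + 0 + 0 + 0 = 1

1 inversion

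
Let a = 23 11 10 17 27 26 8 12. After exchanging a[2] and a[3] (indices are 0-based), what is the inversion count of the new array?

Positions 2 and 3 hold 10 and 17; after swapping, the array is [23, 11, 17, 10, 27, 26, 8, 12].
Count, for each position, how many later elements it exceeds:
23: 5
11: 2
17: 3
10: 1
27: 3
26: 2
8: 0
12: 0
Sum: 5 + 2 + 3 + 1 + 3 + 2 + 0 + 0 = 16

16 inversions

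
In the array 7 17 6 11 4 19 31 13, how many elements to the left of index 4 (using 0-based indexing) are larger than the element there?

The element at index 4 is 4.
Elements before it: 7, 17, 6, 11
Those larger than 4: 7, 17, 6, 11

4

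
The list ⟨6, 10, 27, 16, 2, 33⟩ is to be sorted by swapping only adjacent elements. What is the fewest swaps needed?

There are 5 adjacent swaps.

Minimum adjacent swaps = number of inversions (each swap of adjacent out-of-order elements removes one inversion and no swap can remove more).
Count inversions — for each element, later elements that are smaller:
6: 2 → 1
10: 2 → 1
27: 16, 2 → 2
16: 2 → 1
2: none → 0
33: none → 0
Total inversions: 1 + 1 + 2 + 1 + 0 + 0 = 5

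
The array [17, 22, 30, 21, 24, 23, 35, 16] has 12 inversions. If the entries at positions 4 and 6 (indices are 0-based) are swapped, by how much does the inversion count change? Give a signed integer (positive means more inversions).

+1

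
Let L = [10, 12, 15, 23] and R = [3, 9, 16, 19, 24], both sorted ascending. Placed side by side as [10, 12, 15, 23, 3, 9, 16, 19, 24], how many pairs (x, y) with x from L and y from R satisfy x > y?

10

Take each right-half value and tally the left-half values above it:
r = 3: 10, 12, 15, 23 → 4
r = 9: 10, 12, 15, 23 → 4
r = 16: 23 → 1
r = 19: 23 → 1
r = 24: none → 0
Cross-inversions: 4 + 4 + 1 + 1 + 0 = 10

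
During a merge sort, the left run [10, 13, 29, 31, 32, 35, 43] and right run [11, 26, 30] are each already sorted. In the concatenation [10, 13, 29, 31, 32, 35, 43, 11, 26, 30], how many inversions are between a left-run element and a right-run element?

15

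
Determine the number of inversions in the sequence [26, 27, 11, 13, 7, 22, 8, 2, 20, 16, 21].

Element-by-element contributions:
26 → 11, 13, 7, 22, 8, 2, 20, 16, 21 → 9
27 → 11, 13, 7, 22, 8, 2, 20, 16, 21 → 9
11 → 7, 8, 2 → 3
13 → 7, 8, 2 → 3
7 → 2 → 1
22 → 8, 2, 20, 16, 21 → 5
8 → 2 → 1
2 → none → 0
20 → 16 → 1
16 → none → 0
21 → none → 0
Sum: 9 + 9 + 3 + 3 + 1 + 5 + 1 + 0 + 1 + 0 + 0 = 32

32 inversions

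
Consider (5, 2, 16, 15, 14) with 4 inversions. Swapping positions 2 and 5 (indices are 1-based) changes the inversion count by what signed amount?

+1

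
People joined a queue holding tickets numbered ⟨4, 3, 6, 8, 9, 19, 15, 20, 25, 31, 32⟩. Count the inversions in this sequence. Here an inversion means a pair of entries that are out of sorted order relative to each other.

Element-by-element contributions:
4 → 3 → 1
3 → none → 0
6 → none → 0
8 → none → 0
9 → none → 0
19 → 15 → 1
15 → none → 0
20 → none → 0
25 → none → 0
31 → none → 0
32 → none → 0
Sum: 1 + 0 + 0 + 0 + 0 + 1 + 0 + 0 + 0 + 0 + 0 = 2

2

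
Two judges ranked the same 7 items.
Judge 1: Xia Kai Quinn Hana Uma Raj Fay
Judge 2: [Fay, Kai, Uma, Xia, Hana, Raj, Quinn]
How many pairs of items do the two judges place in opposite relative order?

12 discordant pairs

Assign each item its position (1..7) in the first ordering, then rewrite the second ordering as that position sequence:
positions: Xia→1, Kai→2, Quinn→3, Hana→4, Uma→5, Raj→6, Fay→7
second ordering as positions: [7, 2, 5, 1, 4, 6, 3]
Discordant pairs = inversions in this position sequence.
7: 2, 5, 1, 4, 6, 3 → 6
2: 1 → 1
5: 1, 4, 3 → 3
1: 0
4: 3 → 1
6: 3 → 1
3: 0
Total: 6 + 1 + 3 + 0 + 1 + 1 + 0 = 12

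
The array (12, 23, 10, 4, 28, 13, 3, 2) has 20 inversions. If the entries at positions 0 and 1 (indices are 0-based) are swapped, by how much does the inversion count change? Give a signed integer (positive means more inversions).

Positions 0 and 1 hold 12 and 23; after swapping, the array is [23, 12, 10, 4, 28, 13, 3, 2].
Sweep left to right; for each value list the smaller values that follow it:
23: 6
12: 4
10: 3
4: 2
28: 3
13: 2
3: 1
2: 0
Sum: 6 + 4 + 3 + 2 + 3 + 2 + 1 + 0 = 21
Change: 21 − 20 = +1

+1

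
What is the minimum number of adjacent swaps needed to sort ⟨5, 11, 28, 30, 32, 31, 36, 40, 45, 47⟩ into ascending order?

The minimum number of adjacent swaps to sort an array equals its inversion count, since every such swap removes exactly one inversion.
Count inversions — for each element, later elements that are smaller:
5: none → 0
11: none → 0
28: none → 0
30: none → 0
32: 31 → 1
31: none → 0
36: none → 0
40: none → 0
45: none → 0
47: none → 0
Total inversions: 0 + 0 + 0 + 0 + 1 + 0 + 0 + 0 + 0 + 0 = 1

1 adjacent swap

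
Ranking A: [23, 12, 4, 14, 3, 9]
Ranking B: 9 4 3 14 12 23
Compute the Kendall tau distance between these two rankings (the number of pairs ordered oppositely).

Assign each item its position (1..6) in the first ordering, then rewrite the second ordering as that position sequence:
positions: 23→1, 12→2, 4→3, 14→4, 3→5, 9→6
second ordering as positions: [6, 3, 5, 4, 2, 1]
Discordant pairs = inversions in this position sequence.
6: 3, 5, 4, 2, 1 → 5
3: 2, 1 → 2
5: 4, 2, 1 → 3
4: 2, 1 → 2
2: 1 → 1
1: 0
Total: 5 + 2 + 3 + 2 + 1 + 0 = 13

13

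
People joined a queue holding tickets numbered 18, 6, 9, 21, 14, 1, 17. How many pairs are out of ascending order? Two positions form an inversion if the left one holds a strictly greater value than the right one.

11 out-of-order pairs

For each element, count later entries that are smaller:
18: 5
6: 1
9: 1
21: 3
14: 1
1: 0
17: 0
Sum: 5 + 1 + 1 + 3 + 1 + 0 + 0 = 11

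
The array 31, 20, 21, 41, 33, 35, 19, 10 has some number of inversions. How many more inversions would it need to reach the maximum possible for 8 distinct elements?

Maximum inversions for 8 distinct elements is C(8, 2) = 8·7/2 = 28.
Current inversions — for each element, count later smaller elements:
31: 4
20: 2
21: 2
41: 4
33: 2
35: 2
19: 1
10: 0
Current total: 4 + 2 + 2 + 4 + 2 + 2 + 1 + 0 = 17
Shortfall: 28 − 17 = 11

11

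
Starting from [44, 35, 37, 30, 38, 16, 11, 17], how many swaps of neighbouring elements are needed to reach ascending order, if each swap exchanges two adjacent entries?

Adjacent swaps: 22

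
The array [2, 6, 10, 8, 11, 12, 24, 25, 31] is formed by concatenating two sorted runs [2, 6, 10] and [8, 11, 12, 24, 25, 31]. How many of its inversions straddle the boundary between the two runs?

Count, for every r in R, how many entries of L exceed r:
r = 8: 10 → 1
r = 11: none → 0
r = 12: none → 0
r = 24: none → 0
r = 25: none → 0
r = 31: none → 0
Cross-inversions: 1 + 0 + 0 + 0 + 0 + 0 = 1

There is 1 split inversion.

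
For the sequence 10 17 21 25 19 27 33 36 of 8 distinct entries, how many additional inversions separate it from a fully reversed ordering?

Maximum inversions for 8 distinct elements is C(8, 2) = 8·7/2 = 28.
Current inversions — for each element, count later smaller elements:
10: 0
17: 0
21: 1
25: 1
19: 0
27: 0
33: 0
36: 0
Current total: 0 + 0 + 1 + 1 + 0 + 0 + 0 + 0 = 2
Shortfall: 28 − 2 = 26

26 inversions short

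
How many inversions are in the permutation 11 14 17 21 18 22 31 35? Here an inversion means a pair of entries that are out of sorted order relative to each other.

1 out-of-order pair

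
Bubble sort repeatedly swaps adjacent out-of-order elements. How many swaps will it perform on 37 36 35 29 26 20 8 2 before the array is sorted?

The minimum number of adjacent swaps to sort an array equals its inversion count, since every such swap removes exactly one inversion.
Count inversions — for each element, later elements that are smaller:
37: 36, 35, 29, 26, 20, 8, 2 → 7
36: 35, 29, 26, 20, 8, 2 → 6
35: 29, 26, 20, 8, 2 → 5
29: 26, 20, 8, 2 → 4
26: 20, 8, 2 → 3
20: 8, 2 → 2
8: 2 → 1
2: none → 0
Total inversions: 7 + 6 + 5 + 4 + 3 + 2 + 1 + 0 = 28

There are 28 swaps.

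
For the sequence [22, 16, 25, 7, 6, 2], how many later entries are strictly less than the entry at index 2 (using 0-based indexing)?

The element at index 2 is 25.
Elements after it: 7, 6, 2
Those smaller than 25: 7, 6, 2

3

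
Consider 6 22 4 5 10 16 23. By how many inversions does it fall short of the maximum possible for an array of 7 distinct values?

Maximum inversions for 7 distinct elements is C(7, 2) = 7·6/2 = 21.
Current inversions — for each element, count later smaller elements:
6: 2
22: 4
4: 0
5: 0
10: 0
16: 0
23: 0
Current total: 2 + 4 + 0 + 0 + 0 + 0 + 0 = 6
Shortfall: 21 − 6 = 15

15 inversions short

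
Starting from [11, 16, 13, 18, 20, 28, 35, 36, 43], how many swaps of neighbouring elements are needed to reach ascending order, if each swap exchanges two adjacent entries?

Minimum adjacent swaps = number of inversions (each swap of adjacent out-of-order elements removes one inversion and no swap can remove more).
Count inversions — for each element, later elements that are smaller:
11: none → 0
16: 13 → 1
13: none → 0
18: none → 0
20: none → 0
28: none → 0
35: none → 0
36: none → 0
43: none → 0
Total inversions: 0 + 1 + 0 + 0 + 0 + 0 + 0 + 0 + 0 = 1

1 adjacent swap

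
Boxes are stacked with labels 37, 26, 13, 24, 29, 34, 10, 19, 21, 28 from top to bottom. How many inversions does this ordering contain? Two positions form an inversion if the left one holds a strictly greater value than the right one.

For each element, count later entries that are smaller:
37 → 26, 13, 24, 29, 34, 10, 19, 21, 28 → 9
26 → 13, 24, 10, 19, 21 → 5
13 → 10 → 1
24 → 10, 19, 21 → 3
29 → 10, 19, 21, 28 → 4
34 → 10, 19, 21, 28 → 4
10 → none → 0
19 → none → 0
21 → none → 0
28 → none → 0
Sum: 9 + 5 + 1 + 3 + 4 + 4 + 0 + 0 + 0 + 0 = 26

26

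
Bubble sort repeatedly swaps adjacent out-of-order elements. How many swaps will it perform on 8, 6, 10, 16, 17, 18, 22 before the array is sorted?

1

Each adjacent swap fixes exactly one inversion, so the minimum swap count equals the number of inversions.
Count inversions — for each element, later elements that are smaller:
8: 6 → 1
6: none → 0
10: none → 0
16: none → 0
17: none → 0
18: none → 0
22: none → 0
Total inversions: 1 + 0 + 0 + 0 + 0 + 0 + 0 = 1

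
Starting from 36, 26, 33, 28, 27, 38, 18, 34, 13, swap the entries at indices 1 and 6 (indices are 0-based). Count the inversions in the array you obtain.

Positions 1 and 6 hold 26 and 18; after swapping, the array is [36, 18, 33, 28, 27, 38, 26, 34, 13].
Element-by-element contributions:
36: 7
18: 1
33: 4
28: 3
27: 2
38: 3
26: 1
34: 1
13: 0
Sum: 7 + 1 + 4 + 3 + 2 + 3 + 1 + 1 + 0 = 22

22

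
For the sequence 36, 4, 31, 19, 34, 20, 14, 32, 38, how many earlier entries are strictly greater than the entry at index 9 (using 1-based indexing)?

0

The element at index 9 is 38.
Elements before it: 36, 4, 31, 19, 34, 20, 14, 32
None of them are larger than 38.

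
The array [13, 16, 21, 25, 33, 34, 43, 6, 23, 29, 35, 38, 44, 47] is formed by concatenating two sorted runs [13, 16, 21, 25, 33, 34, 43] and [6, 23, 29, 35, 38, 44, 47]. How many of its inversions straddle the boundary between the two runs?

16

Take each right-half value and tally the left-half values above it:
r = 6: 13, 16, 21, 25, 33, 34, 43 → 7
r = 23: 25, 33, 34, 43 → 4
r = 29: 33, 34, 43 → 3
r = 35: 43 → 1
r = 38: 43 → 1
r = 44: none → 0
r = 47: none → 0
Cross-inversions: 7 + 4 + 3 + 1 + 1 + 0 + 0 = 16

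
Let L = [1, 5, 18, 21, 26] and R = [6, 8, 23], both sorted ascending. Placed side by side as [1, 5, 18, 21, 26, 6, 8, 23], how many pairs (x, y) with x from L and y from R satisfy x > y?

7

Take each right-half value and tally the left-half values above it:
r = 6: 18, 21, 26 → 3
r = 8: 18, 21, 26 → 3
r = 23: 26 → 1
Cross-inversions: 3 + 3 + 1 = 7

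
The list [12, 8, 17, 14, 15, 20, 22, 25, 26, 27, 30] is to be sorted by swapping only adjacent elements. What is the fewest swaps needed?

The minimum number of adjacent swaps to sort an array equals its inversion count, since every such swap removes exactly one inversion.
Count inversions — for each element, later elements that are smaller:
12: 8 → 1
8: none → 0
17: 14, 15 → 2
14: none → 0
15: none → 0
20: none → 0
22: none → 0
25: none → 0
26: none → 0
27: none → 0
30: none → 0
Total inversions: 1 + 0 + 2 + 0 + 0 + 0 + 0 + 0 + 0 + 0 + 0 = 3

3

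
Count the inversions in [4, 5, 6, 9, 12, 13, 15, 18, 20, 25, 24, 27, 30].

Element-by-element contributions:
4 → none → 0
5 → none → 0
6 → none → 0
9 → none → 0
12 → none → 0
13 → none → 0
15 → none → 0
18 → none → 0
20 → none → 0
25 → 24 → 1
24 → none → 0
27 → none → 0
30 → none → 0
Sum: 0 + 0 + 0 + 0 + 0 + 0 + 0 + 0 + 0 + 1 + 0 + 0 + 0 = 1

Inversions: 1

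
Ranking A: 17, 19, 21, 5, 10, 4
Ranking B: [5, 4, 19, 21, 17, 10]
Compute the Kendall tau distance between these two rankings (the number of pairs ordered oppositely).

9 discordant pairs

Assign each item its position (1..6) in the first ordering, then rewrite the second ordering as that position sequence:
positions: 17→1, 19→2, 21→3, 5→4, 10→5, 4→6
second ordering as positions: [4, 6, 2, 3, 1, 5]
Discordant pairs = inversions in this position sequence.
4: 2, 3, 1 → 3
6: 2, 3, 1, 5 → 4
2: 1 → 1
3: 1 → 1
1: 0
5: 0
Total: 3 + 4 + 1 + 1 + 0 + 0 = 9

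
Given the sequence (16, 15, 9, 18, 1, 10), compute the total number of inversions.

Element-by-element contributions:
16 → 15, 9, 1, 10 → 4
15 → 9, 1, 10 → 3
9 → 1 → 1
18 → 1, 10 → 2
1 → none → 0
10 → none → 0
Sum: 4 + 3 + 1 + 2 + 0 + 0 = 10

There are 10 inversions.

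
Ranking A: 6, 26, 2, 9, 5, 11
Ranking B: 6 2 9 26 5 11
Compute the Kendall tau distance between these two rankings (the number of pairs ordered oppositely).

Assign each item its position (1..6) in the first ordering, then rewrite the second ordering as that position sequence:
positions: 6→1, 26→2, 2→3, 9→4, 5→5, 11→6
second ordering as positions: [1, 3, 4, 2, 5, 6]
Discordant pairs = inversions in this position sequence.
1: 0
3: 2 → 1
4: 2 → 1
2: 0
5: 0
6: 0
Total: 0 + 1 + 1 + 0 + 0 + 0 = 2

2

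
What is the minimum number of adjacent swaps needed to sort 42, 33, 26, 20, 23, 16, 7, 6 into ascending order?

Each adjacent swap fixes exactly one inversion, so the minimum swap count equals the number of inversions.
Count inversions — for each element, later elements that are smaller:
42: 33, 26, 20, 23, 16, 7, 6 → 7
33: 26, 20, 23, 16, 7, 6 → 6
26: 20, 23, 16, 7, 6 → 5
20: 16, 7, 6 → 3
23: 16, 7, 6 → 3
16: 7, 6 → 2
7: 6 → 1
6: none → 0
Total inversions: 7 + 6 + 5 + 3 + 3 + 2 + 1 + 0 = 27

27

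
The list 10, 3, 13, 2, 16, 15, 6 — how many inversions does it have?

9

Sweep left to right; for each value list the smaller values that follow it:
10: 3
3: 1
13: 2
2: 0
16: 2
15: 1
6: 0
Sum: 3 + 1 + 2 + 0 + 2 + 1 + 0 = 9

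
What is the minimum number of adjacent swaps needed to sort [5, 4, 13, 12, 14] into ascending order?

There are 2 swaps.

Each adjacent swap fixes exactly one inversion, so the minimum swap count equals the number of inversions.
Count inversions — for each element, later elements that are smaller:
5: 4 → 1
4: none → 0
13: 12 → 1
12: none → 0
14: none → 0
Total inversions: 1 + 0 + 1 + 0 + 0 = 2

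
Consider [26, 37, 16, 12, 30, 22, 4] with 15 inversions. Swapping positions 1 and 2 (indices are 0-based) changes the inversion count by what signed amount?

Positions 1 and 2 hold 37 and 16; after swapping, the array is [26, 16, 37, 12, 30, 22, 4].
Count, for each position, how many later elements it exceeds:
26 → 16, 12, 22, 4 → 4
16 → 12, 4 → 2
37 → 12, 30, 22, 4 → 4
12 → 4 → 1
30 → 22, 4 → 2
22 → 4 → 1
4 → none → 0
Sum: 4 + 2 + 4 + 1 + 2 + 1 + 0 = 14
Change: 14 − 15 = -1

-1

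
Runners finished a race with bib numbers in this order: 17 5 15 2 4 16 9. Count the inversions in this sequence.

Out-of-order index pairs (0-indexed):
(0,1): 17 > 5
(0,2): 17 > 15
(0,3): 17 > 2
(0,4): 17 > 4
(0,5): 17 > 16
(0,6): 17 > 9
(1,3): 5 > 2
(1,4): 5 > 4
(2,3): 15 > 2
(2,4): 15 > 4
(2,6): 15 > 9
(5,6): 16 > 9
That's 12 pairs.

There are 12 inversions.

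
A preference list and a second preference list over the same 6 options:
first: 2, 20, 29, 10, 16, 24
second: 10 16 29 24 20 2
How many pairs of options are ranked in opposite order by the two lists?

11 pairs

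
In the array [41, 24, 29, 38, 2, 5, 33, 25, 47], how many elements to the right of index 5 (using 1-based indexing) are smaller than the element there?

0

The element at index 5 is 2.
Elements after it: 5, 33, 25, 47
None of them are smaller than 2.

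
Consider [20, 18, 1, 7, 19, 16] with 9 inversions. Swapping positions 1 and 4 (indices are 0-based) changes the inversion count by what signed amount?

+1

Positions 1 and 4 hold 18 and 19; after swapping, the array is [20, 19, 1, 7, 18, 16].
Count, for each position, how many later elements it exceeds:
20: 5
19: 4
1: 0
7: 0
18: 1
16: 0
Sum: 5 + 4 + 0 + 0 + 1 + 0 = 10
Change: 10 − 9 = +1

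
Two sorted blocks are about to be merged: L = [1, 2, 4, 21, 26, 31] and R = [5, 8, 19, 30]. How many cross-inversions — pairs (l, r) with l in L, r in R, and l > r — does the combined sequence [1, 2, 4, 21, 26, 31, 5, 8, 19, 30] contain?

Take each right-half value and tally the left-half values above it:
r = 5: 21, 26, 31 → 3
r = 8: 21, 26, 31 → 3
r = 19: 21, 26, 31 → 3
r = 30: 31 → 1
Cross-inversions: 3 + 3 + 3 + 1 = 10

10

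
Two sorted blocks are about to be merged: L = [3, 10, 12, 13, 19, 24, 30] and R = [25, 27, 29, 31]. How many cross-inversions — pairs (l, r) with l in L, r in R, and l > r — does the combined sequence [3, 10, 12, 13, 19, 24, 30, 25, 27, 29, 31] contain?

3

Take each right-half value and tally the left-half values above it:
r = 25: 30 → 1
r = 27: 30 → 1
r = 29: 30 → 1
r = 31: none → 0
Cross-inversions: 1 + 1 + 1 + 0 = 3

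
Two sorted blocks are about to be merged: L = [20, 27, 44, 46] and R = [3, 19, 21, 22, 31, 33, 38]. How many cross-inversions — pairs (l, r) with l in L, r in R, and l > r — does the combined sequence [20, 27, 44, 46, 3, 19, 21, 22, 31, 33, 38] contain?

20

For each element r of the right run, count left-run elements greater than r:
r = 3: 20, 27, 44, 46 → 4
r = 19: 20, 27, 44, 46 → 4
r = 21: 27, 44, 46 → 3
r = 22: 27, 44, 46 → 3
r = 31: 44, 46 → 2
r = 33: 44, 46 → 2
r = 38: 44, 46 → 2
Cross-inversions: 4 + 4 + 3 + 3 + 2 + 2 + 2 = 20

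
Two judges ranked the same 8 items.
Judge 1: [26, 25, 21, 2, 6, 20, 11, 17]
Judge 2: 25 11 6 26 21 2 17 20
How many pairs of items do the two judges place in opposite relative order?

Assign each item its position (1..8) in the first ordering, then rewrite the second ordering as that position sequence:
positions: 26→1, 25→2, 21→3, 2→4, 6→5, 20→6, 11→7, 17→8
second ordering as positions: [2, 7, 5, 1, 3, 4, 8, 6]
Discordant pairs = inversions in this position sequence.
2: 1 → 1
7: 5, 1, 3, 4, 6 → 5
5: 1, 3, 4 → 3
1: 0
3: 0
4: 0
8: 6 → 1
6: 0
Total: 1 + 5 + 3 + 0 + 0 + 0 + 1 + 0 = 10

10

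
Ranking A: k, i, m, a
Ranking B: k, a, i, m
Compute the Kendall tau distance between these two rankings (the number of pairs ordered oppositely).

Assign each item its position (1..4) in the first ordering, then rewrite the second ordering as that position sequence:
positions: k→1, i→2, m→3, a→4
second ordering as positions: [1, 4, 2, 3]
Discordant pairs = inversions in this position sequence.
1: 0
4: 2, 3 → 2
2: 0
3: 0
Total: 0 + 2 + 0 + 0 = 2

There are 2 discordant pairs.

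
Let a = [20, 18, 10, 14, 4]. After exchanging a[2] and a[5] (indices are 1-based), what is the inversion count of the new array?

There are 4 inversions.

Positions 2 and 5 hold 18 and 4; after swapping, the array is [20, 4, 10, 14, 18].
Count, for each position, how many later elements it exceeds:
20: 4
4: 0
10: 0
14: 0
18: 0
Sum: 4 + 0 + 0 + 0 + 0 = 4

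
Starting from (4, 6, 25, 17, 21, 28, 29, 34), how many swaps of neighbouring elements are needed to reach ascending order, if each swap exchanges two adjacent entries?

Each adjacent swap fixes exactly one inversion, so the minimum swap count equals the number of inversions.
Count inversions — for each element, later elements that are smaller:
4: none → 0
6: none → 0
25: 17, 21 → 2
17: none → 0
21: none → 0
28: none → 0
29: none → 0
34: none → 0
Total inversions: 0 + 0 + 2 + 0 + 0 + 0 + 0 + 0 = 2

2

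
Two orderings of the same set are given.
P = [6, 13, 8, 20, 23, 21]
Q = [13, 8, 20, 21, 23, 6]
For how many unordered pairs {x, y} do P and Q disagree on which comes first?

Assign each item its position (1..6) in the first ordering, then rewrite the second ordering as that position sequence:
positions: 6→1, 13→2, 8→3, 20→4, 23→5, 21→6
second ordering as positions: [2, 3, 4, 6, 5, 1]
Discordant pairs = inversions in this position sequence.
2: 1 → 1
3: 1 → 1
4: 1 → 1
6: 5, 1 → 2
5: 1 → 1
1: 0
Total: 1 + 1 + 1 + 2 + 1 + 0 = 6

6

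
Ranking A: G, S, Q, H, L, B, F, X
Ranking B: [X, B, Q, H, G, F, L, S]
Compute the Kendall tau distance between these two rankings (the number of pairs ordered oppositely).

There are 19 discordant pairs.

Assign each item its position (1..8) in the first ordering, then rewrite the second ordering as that position sequence:
positions: G→1, S→2, Q→3, H→4, L→5, B→6, F→7, X→8
second ordering as positions: [8, 6, 3, 4, 1, 7, 5, 2]
Discordant pairs = inversions in this position sequence.
8: 6, 3, 4, 1, 7, 5, 2 → 7
6: 3, 4, 1, 5, 2 → 5
3: 1, 2 → 2
4: 1, 2 → 2
1: 0
7: 5, 2 → 2
5: 2 → 1
2: 0
Total: 7 + 5 + 2 + 2 + 0 + 2 + 1 + 0 = 19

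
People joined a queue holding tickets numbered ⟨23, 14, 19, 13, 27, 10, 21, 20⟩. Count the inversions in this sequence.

Inversions: 15

Element-by-element contributions:
23 → 14, 19, 13, 10, 21, 20 → 6
14 → 13, 10 → 2
19 → 13, 10 → 2
13 → 10 → 1
27 → 10, 21, 20 → 3
10 → none → 0
21 → 20 → 1
20 → none → 0
Sum: 6 + 2 + 2 + 1 + 3 + 0 + 1 + 0 = 15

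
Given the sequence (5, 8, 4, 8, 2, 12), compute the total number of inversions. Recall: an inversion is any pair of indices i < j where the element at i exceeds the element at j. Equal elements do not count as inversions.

6

Out-of-order index pairs (0-indexed):
(0,2): 5 > 4
(0,4): 5 > 2
(1,2): 8 > 4
(1,4): 8 > 2
(2,4): 4 > 2
(3,4): 8 > 2
That's 6 pairs.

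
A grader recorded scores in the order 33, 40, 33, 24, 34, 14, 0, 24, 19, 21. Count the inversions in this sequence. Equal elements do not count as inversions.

32 out-of-order pairs

Sweep left to right; for each value list the smaller values that follow it:
33: 6
40: 8
33: 6
24: 4
34: 5
14: 1
0: 0
24: 2
19: 0
21: 0
Sum: 6 + 8 + 6 + 4 + 5 + 1 + 0 + 2 + 0 + 0 = 32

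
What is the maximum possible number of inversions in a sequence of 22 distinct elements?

A reversed (strictly descending) arrangement makes every pair an inversion, giving C(22, 2) inversions.
C(22, 2) = 22·21/2 = 231

231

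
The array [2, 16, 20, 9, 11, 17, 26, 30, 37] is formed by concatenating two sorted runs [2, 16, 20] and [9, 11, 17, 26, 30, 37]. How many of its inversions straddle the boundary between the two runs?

5 split inversions

Take each right-half value and tally the left-half values above it:
r = 9: 16, 20 → 2
r = 11: 16, 20 → 2
r = 17: 20 → 1
r = 26: none → 0
r = 30: none → 0
r = 37: none → 0
Cross-inversions: 2 + 2 + 1 + 0 + 0 + 0 = 5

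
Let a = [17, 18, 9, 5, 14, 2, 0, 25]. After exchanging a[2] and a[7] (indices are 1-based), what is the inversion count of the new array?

Positions 2 and 7 hold 18 and 0; after swapping, the array is [17, 0, 9, 5, 14, 2, 18, 25].
For each element, count later entries that are smaller:
17 → 0, 9, 5, 14, 2 → 5
0 → none → 0
9 → 5, 2 → 2
5 → 2 → 1
14 → 2 → 1
2 → none → 0
18 → none → 0
25 → none → 0
Sum: 5 + 0 + 2 + 1 + 1 + 0 + 0 + 0 = 9

9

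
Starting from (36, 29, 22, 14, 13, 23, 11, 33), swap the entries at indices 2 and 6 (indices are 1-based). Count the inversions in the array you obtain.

Positions 2 and 6 hold 29 and 23; after swapping, the array is [36, 23, 22, 14, 13, 29, 11, 33].
Element-by-element contributions:
36 → 23, 22, 14, 13, 29, 11, 33 → 7
23 → 22, 14, 13, 11 → 4
22 → 14, 13, 11 → 3
14 → 13, 11 → 2
13 → 11 → 1
29 → 11 → 1
11 → none → 0
33 → none → 0
Sum: 7 + 4 + 3 + 2 + 1 + 1 + 0 + 0 = 18

18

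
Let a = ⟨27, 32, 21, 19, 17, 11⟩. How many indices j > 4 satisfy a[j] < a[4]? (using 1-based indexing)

2

The element at index 4 is 19.
Elements after it: 17, 11
Those smaller than 19: 17, 11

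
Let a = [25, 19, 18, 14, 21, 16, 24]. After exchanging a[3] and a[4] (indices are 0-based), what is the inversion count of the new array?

13

Positions 3 and 4 hold 14 and 21; after swapping, the array is [25, 19, 18, 21, 14, 16, 24].
Element-by-element contributions:
25: 6
19: 3
18: 2
21: 2
14: 0
16: 0
24: 0
Sum: 6 + 3 + 2 + 2 + 0 + 0 + 0 = 13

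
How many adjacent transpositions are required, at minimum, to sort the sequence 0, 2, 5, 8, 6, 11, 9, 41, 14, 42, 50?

The minimum number of adjacent swaps to sort an array equals its inversion count, since every such swap removes exactly one inversion.
Count inversions — for each element, later elements that are smaller:
0: none → 0
2: none → 0
5: none → 0
8: 6 → 1
6: none → 0
11: 9 → 1
9: none → 0
41: 14 → 1
14: none → 0
42: none → 0
50: none → 0
Total inversions: 0 + 0 + 0 + 1 + 0 + 1 + 0 + 1 + 0 + 0 + 0 = 3

3 adjacent swaps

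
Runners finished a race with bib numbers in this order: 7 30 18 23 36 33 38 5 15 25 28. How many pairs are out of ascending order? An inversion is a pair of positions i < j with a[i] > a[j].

24 inversions

Element-by-element contributions:
7 → 5 → 1
30 → 18, 23, 5, 15, 25, 28 → 6
18 → 5, 15 → 2
23 → 5, 15 → 2
36 → 33, 5, 15, 25, 28 → 5
33 → 5, 15, 25, 28 → 4
38 → 5, 15, 25, 28 → 4
5 → none → 0
15 → none → 0
25 → none → 0
28 → none → 0
Sum: 1 + 6 + 2 + 2 + 5 + 4 + 4 + 0 + 0 + 0 + 0 = 24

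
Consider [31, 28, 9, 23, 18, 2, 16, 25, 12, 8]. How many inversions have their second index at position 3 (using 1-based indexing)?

The element at index 3 is 9.
Elements before it: 31, 28
Those larger than 9: 31, 28

2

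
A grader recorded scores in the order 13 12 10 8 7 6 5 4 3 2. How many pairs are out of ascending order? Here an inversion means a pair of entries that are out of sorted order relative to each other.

45 inversions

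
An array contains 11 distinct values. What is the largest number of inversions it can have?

A reversed (strictly descending) arrangement makes every pair an inversion, giving C(11, 2) inversions.
C(11, 2) = 11·10/2 = 55

55 inversions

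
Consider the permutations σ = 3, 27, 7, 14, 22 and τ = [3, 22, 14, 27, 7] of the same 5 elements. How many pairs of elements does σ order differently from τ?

Assign each item its position (1..5) in the first ordering, then rewrite the second ordering as that position sequence:
positions: 3→1, 27→2, 7→3, 14→4, 22→5
second ordering as positions: [1, 5, 4, 2, 3]
Discordant pairs = inversions in this position sequence.
1: 0
5: 4, 2, 3 → 3
4: 2, 3 → 2
2: 0
3: 0
Total: 0 + 3 + 2 + 0 + 0 = 5

5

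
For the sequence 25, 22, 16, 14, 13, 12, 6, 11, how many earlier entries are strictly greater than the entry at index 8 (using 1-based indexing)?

6 such elements

The element at index 8 is 11.
Elements before it: 25, 22, 16, 14, 13, 12, 6
Those larger than 11: 25, 22, 16, 14, 13, 12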